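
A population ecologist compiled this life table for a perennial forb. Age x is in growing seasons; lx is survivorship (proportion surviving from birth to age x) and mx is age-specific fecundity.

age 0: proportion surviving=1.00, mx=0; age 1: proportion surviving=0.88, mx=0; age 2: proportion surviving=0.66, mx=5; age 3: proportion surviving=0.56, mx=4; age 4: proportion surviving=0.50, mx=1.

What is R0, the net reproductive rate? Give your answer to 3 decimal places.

lx·mx by age: 0, 0, 3.3, 2.24, 0.5
R0 = Σ lx·mx = 6.04 → 6.040

6.040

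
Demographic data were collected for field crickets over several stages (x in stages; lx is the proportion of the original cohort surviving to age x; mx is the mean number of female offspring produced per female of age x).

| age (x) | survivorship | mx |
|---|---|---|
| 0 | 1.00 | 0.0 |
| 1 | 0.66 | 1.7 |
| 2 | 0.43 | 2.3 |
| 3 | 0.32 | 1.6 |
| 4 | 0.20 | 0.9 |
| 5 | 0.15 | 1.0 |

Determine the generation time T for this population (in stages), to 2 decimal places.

lx·mx: 0, 1.122, 0.989, 0.512, 0.18, 0.15 → R0 = 2.953
x·lx·mx: 0, 1.122, 1.978, 1.536, 0.72, 0.75 → Σ = 6.106
T = 6.106 / 2.953 = 2.067728… → 2.07

2.07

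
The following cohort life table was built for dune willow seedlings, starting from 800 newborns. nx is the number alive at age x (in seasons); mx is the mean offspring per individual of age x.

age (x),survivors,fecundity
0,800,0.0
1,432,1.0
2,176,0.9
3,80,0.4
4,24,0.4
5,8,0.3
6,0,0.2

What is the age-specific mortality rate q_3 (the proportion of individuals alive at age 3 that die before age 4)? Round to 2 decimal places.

0.70

lx = nx/n0 = nx/800: 1, 0.54, 0.22, 0.1, 0.03, 0.01, 0
q_3 = (l_3 − l_4) / l_3 = (0.1 − 0.03) / 0.1
     = 0.07 / 0.1 = 0.7 → 0.70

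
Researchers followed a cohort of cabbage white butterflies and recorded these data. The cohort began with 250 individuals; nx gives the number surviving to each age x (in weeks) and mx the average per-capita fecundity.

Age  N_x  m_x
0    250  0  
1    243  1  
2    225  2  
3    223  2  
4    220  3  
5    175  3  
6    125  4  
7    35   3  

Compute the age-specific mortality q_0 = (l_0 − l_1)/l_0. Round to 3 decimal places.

0.028

lx = nx/n0 = nx/250: 1, 0.972, 0.9, 0.892, 0.88, 0.7, 0.5, 0.14
q_0 = (l_0 − l_1) / l_0 = (1 − 0.972) / 1
     = 0.028 / 1 = 0.028 → 0.028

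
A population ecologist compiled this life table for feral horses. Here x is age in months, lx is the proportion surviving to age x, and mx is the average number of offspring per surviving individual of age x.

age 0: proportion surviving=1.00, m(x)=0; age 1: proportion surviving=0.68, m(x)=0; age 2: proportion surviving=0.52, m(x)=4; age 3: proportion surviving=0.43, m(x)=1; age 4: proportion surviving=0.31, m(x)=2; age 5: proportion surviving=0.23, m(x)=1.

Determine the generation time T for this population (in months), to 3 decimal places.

lx·mx: 0, 0, 2.08, 0.43, 0.62, 0.23 → R0 = 3.36
x·lx·mx: 0, 0, 4.16, 1.29, 2.48, 1.15 → Σ = 9.08
T = 9.08 / 3.36 = 2.702381… → 2.702

2.702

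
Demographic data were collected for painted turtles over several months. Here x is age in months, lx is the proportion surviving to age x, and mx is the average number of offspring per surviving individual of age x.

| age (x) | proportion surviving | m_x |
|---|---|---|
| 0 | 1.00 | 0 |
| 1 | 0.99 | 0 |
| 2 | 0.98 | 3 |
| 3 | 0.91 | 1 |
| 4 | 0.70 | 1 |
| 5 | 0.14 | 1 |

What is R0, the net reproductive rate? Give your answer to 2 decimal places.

4.69

lx·mx by age: 0, 0, 2.94, 0.91, 0.7, 0.14
R0 = Σ lx·mx = 4.69 → 4.69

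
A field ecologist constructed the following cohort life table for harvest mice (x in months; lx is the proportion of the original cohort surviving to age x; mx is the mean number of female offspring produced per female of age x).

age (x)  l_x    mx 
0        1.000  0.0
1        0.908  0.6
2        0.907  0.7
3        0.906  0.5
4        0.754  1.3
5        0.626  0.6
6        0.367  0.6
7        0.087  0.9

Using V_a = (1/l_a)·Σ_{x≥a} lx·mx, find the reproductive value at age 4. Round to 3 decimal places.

lx·mx for x ≥ 4: 0.9802, 0.3756, 0.2202, 0.0783 → sum = 1.6543
V_4 = 1.6543 / l_4 = 1.6543 / 0.754 = 2.194032… → 2.194

2.194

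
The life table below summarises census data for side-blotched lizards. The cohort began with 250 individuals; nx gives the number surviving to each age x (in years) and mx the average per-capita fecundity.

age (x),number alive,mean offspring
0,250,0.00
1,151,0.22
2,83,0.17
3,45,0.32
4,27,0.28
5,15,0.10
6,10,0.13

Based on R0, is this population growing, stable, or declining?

lx = nx/n0 = nx/250: 1, 0.604, 0.332, 0.18, 0.108, 0.06, 0.04
R0 = Σ lx·mx = 0 + 0.13288 + 0.05644 + 0.0576 + 0.03024 + 0.006 + 0.0052 = 0.28836
R0 < 1, so the population is declining.

declining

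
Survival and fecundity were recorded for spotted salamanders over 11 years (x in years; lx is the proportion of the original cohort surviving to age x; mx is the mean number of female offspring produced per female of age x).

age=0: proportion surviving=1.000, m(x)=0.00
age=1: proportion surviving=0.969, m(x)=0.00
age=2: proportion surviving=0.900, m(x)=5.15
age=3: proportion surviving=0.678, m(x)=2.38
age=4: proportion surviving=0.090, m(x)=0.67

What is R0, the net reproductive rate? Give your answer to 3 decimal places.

6.309

lx·mx by age: 0, 0, 4.635, 1.61364, 0.0603
R0 = Σ lx·mx = 6.30894 → 6.309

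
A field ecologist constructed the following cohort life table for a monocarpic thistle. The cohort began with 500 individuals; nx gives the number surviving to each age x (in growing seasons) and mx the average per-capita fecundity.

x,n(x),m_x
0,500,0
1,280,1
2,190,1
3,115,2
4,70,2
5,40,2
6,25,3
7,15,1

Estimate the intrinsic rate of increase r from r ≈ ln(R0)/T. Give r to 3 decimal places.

0.248

lx = nx/n0 = nx/500: 1, 0.56, 0.38, 0.23, 0.14, 0.08, 0.05, 0.03
R0 = Σ lx·mx = 0 + 0.56 + 0.38 + 0.46 + 0.28 + 0.16 + 0.15 + 0.03 = 2.02
Σ x·lx·mx = 5.73; T = 5.73/2.02 = 2.83663…
r ≈ ln(R0)/T = ln(2.02)/2.83663… = 0.24786… → 0.248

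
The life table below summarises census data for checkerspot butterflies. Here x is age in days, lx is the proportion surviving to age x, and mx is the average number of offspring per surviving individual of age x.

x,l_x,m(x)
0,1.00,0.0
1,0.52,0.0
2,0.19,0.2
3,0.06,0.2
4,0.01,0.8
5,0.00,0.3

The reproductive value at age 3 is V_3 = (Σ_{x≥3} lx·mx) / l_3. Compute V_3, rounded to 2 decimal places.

lx·mx for x ≥ 3: 0.012, 0.008, 0 → sum = 0.02
V_3 = 0.02 / l_3 = 0.02 / 0.06 = 0.333333… → 0.33

0.33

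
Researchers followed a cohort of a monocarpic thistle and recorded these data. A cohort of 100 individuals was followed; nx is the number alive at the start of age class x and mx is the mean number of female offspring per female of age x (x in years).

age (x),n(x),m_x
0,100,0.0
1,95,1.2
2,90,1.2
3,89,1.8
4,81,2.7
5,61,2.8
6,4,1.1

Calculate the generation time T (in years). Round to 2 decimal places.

3.31

lx = nx/n0 = nx/100: 1, 0.95, 0.9, 0.89, 0.81, 0.61, 0.04
lx·mx: 0, 1.14, 1.08, 1.602, 2.187, 1.708, 0.044 → R0 = 7.761
x·lx·mx: 0, 1.14, 2.16, 4.806, 8.748, 8.54, 0.264 → Σ = 25.658
T = 25.658 / 7.761 = 3.306017… → 3.31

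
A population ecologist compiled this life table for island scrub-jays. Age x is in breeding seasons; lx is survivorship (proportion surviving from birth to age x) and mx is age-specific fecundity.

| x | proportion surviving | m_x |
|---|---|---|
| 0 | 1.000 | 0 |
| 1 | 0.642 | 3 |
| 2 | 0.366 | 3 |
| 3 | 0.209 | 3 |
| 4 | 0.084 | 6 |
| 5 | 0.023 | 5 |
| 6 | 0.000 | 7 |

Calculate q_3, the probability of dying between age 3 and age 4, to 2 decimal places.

q_3 = (l_3 − l_4) / l_3 = (0.209 − 0.084) / 0.209
     = 0.125 / 0.209 = 0.598086… → 0.60

0.60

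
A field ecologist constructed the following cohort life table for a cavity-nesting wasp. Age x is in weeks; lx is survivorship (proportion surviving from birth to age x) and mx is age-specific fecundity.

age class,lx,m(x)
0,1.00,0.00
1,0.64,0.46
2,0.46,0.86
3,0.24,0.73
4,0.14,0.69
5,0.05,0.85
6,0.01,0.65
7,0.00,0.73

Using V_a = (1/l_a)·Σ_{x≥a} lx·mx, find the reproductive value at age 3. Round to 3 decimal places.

lx·mx for x ≥ 3: 0.1752, 0.0966, 0.0425, 0.0065, 0 → sum = 0.3208
V_3 = 0.3208 / l_3 = 0.3208 / 0.24 = 1.336667… → 1.337

1.337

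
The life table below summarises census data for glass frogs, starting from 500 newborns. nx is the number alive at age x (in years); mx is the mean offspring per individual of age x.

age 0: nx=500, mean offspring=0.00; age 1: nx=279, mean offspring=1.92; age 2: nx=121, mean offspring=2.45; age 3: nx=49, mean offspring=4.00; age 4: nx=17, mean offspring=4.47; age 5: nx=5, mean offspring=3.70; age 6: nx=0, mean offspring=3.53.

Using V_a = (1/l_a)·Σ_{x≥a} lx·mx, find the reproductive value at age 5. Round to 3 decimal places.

3.700

lx = nx/n0 = nx/500: 1, 0.558, 0.242, 0.098, 0.034, 0.01, 0
lx·mx for x ≥ 5: 0.037, 0 → sum = 0.037
V_5 = 0.037 / l_5 = 0.037 / 0.01 = 3.7 → 3.700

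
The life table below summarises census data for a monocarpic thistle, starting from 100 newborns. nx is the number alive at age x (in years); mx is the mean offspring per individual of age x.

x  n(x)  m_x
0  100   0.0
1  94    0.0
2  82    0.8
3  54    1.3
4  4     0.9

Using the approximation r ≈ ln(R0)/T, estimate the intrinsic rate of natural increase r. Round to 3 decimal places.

0.130

lx = nx/n0 = nx/100: 1, 0.94, 0.82, 0.54, 0.04
R0 = Σ lx·mx = 0 + 0 + 0.656 + 0.702 + 0.036 = 1.394
Σ x·lx·mx = 3.562; T = 3.562/1.394 = 2.55524…
r ≈ ln(R0)/T = ln(1.394)/2.55524… = 0.13… → 0.130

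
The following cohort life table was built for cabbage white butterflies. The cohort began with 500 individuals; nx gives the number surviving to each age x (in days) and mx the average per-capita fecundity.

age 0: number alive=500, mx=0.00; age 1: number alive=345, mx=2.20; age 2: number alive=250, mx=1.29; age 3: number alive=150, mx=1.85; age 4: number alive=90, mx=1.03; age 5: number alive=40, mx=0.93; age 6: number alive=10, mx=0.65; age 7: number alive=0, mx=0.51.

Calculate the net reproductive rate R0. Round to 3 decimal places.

lx = nx/n0 = nx/500: 1, 0.69, 0.5, 0.3, 0.18, 0.08, 0.02, 0
lx·mx by age: 0, 1.518, 0.645, 0.555, 0.1854, 0.0744, 0.013, 0
R0 = Σ lx·mx = 2.9908 → 2.991

2.991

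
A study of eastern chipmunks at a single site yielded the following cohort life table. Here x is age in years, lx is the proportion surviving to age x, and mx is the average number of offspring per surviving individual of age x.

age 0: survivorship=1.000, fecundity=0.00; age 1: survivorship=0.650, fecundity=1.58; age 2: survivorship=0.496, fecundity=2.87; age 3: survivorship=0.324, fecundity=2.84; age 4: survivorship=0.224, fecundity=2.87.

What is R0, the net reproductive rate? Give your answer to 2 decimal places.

lx·mx by age: 0, 1.027, 1.42352, 0.92016, 0.64288
R0 = Σ lx·mx = 4.01356 → 4.01

4.01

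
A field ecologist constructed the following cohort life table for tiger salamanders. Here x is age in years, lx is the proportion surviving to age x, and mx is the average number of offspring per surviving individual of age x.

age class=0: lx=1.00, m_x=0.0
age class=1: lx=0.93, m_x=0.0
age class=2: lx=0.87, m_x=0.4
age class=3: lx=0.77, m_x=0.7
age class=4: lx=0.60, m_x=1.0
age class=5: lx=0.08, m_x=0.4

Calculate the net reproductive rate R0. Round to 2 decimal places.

lx·mx by age: 0, 0, 0.348, 0.539, 0.6, 0.032
R0 = Σ lx·mx = 1.519 → 1.52

1.52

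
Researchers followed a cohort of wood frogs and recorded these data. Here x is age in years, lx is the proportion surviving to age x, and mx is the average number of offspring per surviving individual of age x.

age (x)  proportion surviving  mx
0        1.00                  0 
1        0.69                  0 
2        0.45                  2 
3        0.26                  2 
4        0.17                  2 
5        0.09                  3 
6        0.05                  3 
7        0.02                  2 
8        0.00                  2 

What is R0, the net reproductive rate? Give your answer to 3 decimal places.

lx·mx by age: 0, 0, 0.9, 0.52, 0.34, 0.27, 0.15, 0.04, 0
R0 = Σ lx·mx = 2.22 → 2.220

2.220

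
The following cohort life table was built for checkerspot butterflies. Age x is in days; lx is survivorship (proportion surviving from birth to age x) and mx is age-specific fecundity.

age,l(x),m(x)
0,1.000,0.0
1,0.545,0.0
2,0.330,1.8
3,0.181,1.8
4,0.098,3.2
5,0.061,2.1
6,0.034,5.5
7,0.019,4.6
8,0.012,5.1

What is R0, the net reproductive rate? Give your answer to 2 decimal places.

lx·mx by age: 0, 0, 0.594, 0.3258, 0.3136, 0.1281, 0.187, 0.0874, 0.0612
R0 = Σ lx·mx = 1.6971 → 1.70

1.70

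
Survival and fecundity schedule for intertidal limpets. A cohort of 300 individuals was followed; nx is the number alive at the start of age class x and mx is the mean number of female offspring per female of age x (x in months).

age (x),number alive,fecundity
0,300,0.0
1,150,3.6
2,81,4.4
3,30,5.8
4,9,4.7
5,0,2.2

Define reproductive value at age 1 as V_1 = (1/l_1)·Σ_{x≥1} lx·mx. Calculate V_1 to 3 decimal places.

7.418

lx = nx/n0 = nx/300: 1, 0.5, 0.27, 0.1, 0.03, 0
lx·mx for x ≥ 1: 1.8, 1.188, 0.58, 0.141, 0 → sum = 3.709
V_1 = 3.709 / l_1 = 3.709 / 0.5 = 7.418 → 7.418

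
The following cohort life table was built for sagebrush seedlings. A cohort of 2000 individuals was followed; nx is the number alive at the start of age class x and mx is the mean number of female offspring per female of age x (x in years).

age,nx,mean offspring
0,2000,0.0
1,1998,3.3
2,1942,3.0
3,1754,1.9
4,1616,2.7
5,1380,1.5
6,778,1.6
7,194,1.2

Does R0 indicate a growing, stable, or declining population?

lx = nx/n0 = nx/2000: 1, 0.999, 0.971, 0.877, 0.808, 0.69, 0.389, 0.097
R0 = Σ lx·mx = 0 + 3.2967 + 2.913 + 1.6663 + 2.1816 + 1.035 + 0.6224 + 0.1164 = 11.8314
R0 > 1, so the population is growing.

growing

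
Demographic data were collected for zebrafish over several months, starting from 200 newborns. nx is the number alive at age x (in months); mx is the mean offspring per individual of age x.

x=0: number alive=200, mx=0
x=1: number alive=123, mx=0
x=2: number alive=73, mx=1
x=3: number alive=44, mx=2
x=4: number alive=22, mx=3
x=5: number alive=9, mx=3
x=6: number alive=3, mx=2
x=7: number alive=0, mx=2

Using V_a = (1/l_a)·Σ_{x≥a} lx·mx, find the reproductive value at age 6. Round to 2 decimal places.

lx = nx/n0 = nx/200: 1, 0.615, 0.365, 0.22, 0.11, 0.045, 0.015, 0
lx·mx for x ≥ 6: 0.03, 0 → sum = 0.03
V_6 = 0.03 / l_6 = 0.03 / 0.015 = 2 → 2.00

2.00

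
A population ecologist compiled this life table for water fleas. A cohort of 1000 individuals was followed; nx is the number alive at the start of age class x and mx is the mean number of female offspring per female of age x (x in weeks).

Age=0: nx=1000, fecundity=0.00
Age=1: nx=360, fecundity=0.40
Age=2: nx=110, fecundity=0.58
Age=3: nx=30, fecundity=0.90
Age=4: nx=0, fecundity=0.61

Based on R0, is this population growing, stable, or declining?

declining

lx = nx/n0 = nx/1000: 1, 0.36, 0.11, 0.03, 0
R0 = Σ lx·mx = 0 + 0.144 + 0.0638 + 0.027 + 0 = 0.2348
R0 < 1, so the population is declining.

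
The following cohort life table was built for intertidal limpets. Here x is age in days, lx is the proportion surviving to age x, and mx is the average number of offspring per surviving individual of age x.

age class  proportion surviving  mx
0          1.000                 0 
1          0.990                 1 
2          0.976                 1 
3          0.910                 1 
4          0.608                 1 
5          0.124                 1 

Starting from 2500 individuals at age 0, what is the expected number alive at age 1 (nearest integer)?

Expected survivors = N0 · l_1 = 2500 × 0.990 = 2475 → 2475

2475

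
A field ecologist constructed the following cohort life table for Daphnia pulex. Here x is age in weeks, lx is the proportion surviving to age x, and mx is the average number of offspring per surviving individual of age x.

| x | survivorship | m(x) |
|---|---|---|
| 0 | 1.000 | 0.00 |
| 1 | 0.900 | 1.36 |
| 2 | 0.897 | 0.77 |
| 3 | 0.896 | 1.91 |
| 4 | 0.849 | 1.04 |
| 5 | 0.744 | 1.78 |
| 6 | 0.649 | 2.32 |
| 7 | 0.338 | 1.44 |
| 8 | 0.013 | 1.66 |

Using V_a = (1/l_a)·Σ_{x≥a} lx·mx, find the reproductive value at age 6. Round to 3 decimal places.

3.103

lx·mx for x ≥ 6: 1.50568, 0.48672, 0.02158 → sum = 2.01398
V_6 = 2.01398 / l_6 = 2.01398 / 0.649 = 3.103205… → 3.103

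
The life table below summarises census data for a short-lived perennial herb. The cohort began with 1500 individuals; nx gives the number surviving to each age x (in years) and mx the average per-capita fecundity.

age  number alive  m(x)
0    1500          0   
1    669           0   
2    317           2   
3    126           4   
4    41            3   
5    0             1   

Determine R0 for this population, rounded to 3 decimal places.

lx = nx/n0 = nx/1500: 1, 0.446, 0.21133…, 0.084, 0.02733…, 0
lx·mx by age: 0, 0, 0.422667…, 0.336, 0.082…, 0
R0 = Σ lx·mx = 0.840667… → 0.841

0.841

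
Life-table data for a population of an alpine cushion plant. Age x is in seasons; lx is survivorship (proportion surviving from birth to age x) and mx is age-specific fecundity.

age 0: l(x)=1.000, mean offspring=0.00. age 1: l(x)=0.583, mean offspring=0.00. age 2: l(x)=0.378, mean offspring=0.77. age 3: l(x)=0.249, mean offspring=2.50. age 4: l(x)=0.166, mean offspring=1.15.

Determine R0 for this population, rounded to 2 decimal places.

lx·mx by age: 0, 0, 0.29106, 0.6225, 0.1909
R0 = Σ lx·mx = 1.10446 → 1.10

1.10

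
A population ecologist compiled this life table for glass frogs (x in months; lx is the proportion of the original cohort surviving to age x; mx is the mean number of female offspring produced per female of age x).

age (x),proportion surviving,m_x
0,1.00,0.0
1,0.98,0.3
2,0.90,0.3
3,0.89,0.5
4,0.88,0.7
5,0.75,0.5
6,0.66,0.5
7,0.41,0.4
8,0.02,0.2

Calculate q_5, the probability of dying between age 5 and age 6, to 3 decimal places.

q_5 = (l_5 − l_6) / l_5 = (0.75 − 0.66) / 0.75
     = 0.09 / 0.75 = 0.12 → 0.120

0.120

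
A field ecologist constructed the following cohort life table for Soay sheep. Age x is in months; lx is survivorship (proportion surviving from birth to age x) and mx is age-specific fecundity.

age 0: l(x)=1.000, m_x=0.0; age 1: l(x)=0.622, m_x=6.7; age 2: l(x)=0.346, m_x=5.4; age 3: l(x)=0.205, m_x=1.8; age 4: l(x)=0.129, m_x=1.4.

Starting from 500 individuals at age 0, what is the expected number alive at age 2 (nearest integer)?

173

Expected survivors = N0 · l_2 = 500 × 0.346 = 173 → 173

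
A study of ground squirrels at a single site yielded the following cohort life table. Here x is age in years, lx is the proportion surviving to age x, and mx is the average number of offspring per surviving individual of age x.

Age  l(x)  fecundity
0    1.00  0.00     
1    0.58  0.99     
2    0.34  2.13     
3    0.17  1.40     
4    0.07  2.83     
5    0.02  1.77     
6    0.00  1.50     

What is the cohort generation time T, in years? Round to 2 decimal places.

lx·mx: 0, 0.5742, 0.7242, 0.238, 0.1981, 0.0354, 0 → R0 = 1.7699
x·lx·mx: 0, 0.5742, 1.4484, 0.714, 0.7924, 0.177, 0 → Σ = 3.706
T = 3.706 / 1.7699 = 2.093904… → 2.09

2.09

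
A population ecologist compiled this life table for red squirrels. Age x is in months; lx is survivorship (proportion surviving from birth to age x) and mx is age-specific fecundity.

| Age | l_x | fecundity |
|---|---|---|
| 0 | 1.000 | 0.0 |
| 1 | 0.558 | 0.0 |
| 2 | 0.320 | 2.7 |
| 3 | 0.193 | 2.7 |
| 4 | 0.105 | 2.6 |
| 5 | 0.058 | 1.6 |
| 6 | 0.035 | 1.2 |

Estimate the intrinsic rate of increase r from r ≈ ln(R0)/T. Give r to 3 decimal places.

R0 = Σ lx·mx = 0 + 0 + 0.864 + 0.5211 + 0.273 + 0.0928 + 0.042 = 1.7929
Σ x·lx·mx = 5.0993; T = 5.0993/1.7929 = 2.84416…
r ≈ ln(R0)/T = ln(1.7929)/2.84416… = 0.20527… → 0.205

0.205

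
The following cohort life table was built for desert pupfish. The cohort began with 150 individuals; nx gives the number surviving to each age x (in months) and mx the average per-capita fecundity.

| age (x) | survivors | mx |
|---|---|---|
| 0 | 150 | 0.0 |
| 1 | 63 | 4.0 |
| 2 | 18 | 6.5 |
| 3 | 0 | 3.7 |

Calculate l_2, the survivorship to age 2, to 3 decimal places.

0.120

l_2 = n_2/n_0 = 18/150 = 0.12 → 0.120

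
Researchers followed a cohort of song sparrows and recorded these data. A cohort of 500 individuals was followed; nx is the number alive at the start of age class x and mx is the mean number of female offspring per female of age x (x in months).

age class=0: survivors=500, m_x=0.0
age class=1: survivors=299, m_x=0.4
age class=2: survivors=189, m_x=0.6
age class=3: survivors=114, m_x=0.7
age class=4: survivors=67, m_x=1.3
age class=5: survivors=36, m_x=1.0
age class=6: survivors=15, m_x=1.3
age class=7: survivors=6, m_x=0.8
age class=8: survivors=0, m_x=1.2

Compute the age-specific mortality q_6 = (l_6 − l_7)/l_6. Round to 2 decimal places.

0.60

lx = nx/n0 = nx/500: 1, 0.598, 0.378, 0.228, 0.134, 0.072, 0.03, 0.012, 0
q_6 = (l_6 − l_7) / l_6 = (0.03 − 0.012) / 0.03
     = 0.018 / 0.03 = 0.6 → 0.60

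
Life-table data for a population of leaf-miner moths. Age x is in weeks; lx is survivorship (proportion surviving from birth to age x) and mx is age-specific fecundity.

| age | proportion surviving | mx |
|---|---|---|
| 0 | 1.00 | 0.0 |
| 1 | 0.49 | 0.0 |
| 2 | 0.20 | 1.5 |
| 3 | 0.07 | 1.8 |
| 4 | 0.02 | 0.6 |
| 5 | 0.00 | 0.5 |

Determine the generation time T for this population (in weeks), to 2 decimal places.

lx·mx: 0, 0, 0.3, 0.126, 0.012, 0 → R0 = 0.438
x·lx·mx: 0, 0, 0.6, 0.378, 0.048, 0 → Σ = 1.026
T = 1.026 / 0.438 = 2.342466… → 2.34

2.34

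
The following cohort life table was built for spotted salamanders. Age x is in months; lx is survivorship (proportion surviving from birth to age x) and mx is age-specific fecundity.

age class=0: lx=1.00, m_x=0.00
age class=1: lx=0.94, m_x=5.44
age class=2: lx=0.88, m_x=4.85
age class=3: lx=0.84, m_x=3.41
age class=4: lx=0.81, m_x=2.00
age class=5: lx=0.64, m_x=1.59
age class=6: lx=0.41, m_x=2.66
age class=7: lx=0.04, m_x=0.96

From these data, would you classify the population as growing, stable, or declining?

R0 = Σ lx·mx = 0 + 5.1136 + 4.268 + 2.8644 + 1.62 + 1.0176 + 1.0906 + 0.0384 = 16.0126
R0 > 1, so the population is growing.

growing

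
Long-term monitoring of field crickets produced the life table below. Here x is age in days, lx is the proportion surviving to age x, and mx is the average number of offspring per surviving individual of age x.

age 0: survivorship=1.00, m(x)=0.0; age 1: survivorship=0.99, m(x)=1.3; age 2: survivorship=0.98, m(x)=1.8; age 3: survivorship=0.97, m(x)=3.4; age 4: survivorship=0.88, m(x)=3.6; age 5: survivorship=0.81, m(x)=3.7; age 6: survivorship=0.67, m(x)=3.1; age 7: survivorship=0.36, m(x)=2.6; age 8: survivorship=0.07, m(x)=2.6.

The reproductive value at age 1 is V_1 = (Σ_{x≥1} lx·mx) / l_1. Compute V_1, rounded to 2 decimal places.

15.87

lx·mx for x ≥ 1: 1.287, 1.764, 3.298, 3.168, 2.997, 2.077, 0.936, 0.182 → sum = 15.709
V_1 = 15.709 / l_1 = 15.709 / 0.99 = 15.867677… → 15.87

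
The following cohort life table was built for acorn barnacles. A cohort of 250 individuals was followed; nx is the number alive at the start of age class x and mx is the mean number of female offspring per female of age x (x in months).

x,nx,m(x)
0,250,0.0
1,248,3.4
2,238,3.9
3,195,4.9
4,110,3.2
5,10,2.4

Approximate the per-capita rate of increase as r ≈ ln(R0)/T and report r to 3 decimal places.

1.102

lx = nx/n0 = nx/250: 1, 0.992, 0.952, 0.78, 0.44, 0.04
R0 = Σ lx·mx = 0 + 3.3728 + 3.7128 + 3.822 + 1.408 + 0.096 = 12.4116
Σ x·lx·mx = 28.3764; T = 28.3764/12.4116 = 2.28628…
r ≈ ln(R0)/T = ln(12.4116)/2.28628… = 1.10163… → 1.102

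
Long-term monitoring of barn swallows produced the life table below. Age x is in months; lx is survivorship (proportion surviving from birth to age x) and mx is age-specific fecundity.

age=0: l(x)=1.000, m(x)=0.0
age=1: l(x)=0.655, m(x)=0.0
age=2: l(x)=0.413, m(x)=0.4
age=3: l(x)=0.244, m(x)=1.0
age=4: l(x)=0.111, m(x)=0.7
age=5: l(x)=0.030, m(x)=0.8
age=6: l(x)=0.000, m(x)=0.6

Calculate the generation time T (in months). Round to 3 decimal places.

lx·mx: 0, 0, 0.1652, 0.244, 0.0777, 0.024, 0 → R0 = 0.5109
x·lx·mx: 0, 0, 0.3304, 0.732, 0.3108, 0.12, 0 → Σ = 1.4932
T = 1.4932 / 0.5109 = 2.922685… → 2.923

2.923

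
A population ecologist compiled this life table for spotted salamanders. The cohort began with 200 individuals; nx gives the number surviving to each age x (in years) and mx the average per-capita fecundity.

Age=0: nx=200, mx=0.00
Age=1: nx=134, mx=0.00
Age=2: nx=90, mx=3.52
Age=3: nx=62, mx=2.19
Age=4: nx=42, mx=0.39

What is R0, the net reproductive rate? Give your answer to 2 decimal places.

lx = nx/n0 = nx/200: 1, 0.67, 0.45, 0.31, 0.21
lx·mx by age: 0, 0, 1.584, 0.6789, 0.0819
R0 = Σ lx·mx = 2.3448 → 2.34

2.34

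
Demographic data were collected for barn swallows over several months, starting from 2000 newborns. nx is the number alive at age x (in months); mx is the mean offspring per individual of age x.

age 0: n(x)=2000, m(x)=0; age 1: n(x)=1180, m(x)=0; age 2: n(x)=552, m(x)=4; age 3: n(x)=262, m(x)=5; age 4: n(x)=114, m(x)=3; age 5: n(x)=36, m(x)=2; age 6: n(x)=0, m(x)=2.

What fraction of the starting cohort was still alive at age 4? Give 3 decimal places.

l_4 = n_4/n_0 = 114/2000 = 0.057 → 0.057

0.057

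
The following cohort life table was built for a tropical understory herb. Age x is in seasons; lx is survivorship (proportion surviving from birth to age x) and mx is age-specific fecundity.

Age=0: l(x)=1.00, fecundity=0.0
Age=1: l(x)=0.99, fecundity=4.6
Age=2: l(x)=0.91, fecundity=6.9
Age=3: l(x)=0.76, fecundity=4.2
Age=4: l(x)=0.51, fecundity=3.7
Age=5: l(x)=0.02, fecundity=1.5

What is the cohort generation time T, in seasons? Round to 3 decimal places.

2.157

lx·mx: 0, 4.554, 6.279, 3.192, 1.887, 0.03 → R0 = 15.942
x·lx·mx: 0, 4.554, 12.558, 9.576, 7.548, 0.15 → Σ = 34.386
T = 34.386 / 15.942 = 2.156944… → 2.157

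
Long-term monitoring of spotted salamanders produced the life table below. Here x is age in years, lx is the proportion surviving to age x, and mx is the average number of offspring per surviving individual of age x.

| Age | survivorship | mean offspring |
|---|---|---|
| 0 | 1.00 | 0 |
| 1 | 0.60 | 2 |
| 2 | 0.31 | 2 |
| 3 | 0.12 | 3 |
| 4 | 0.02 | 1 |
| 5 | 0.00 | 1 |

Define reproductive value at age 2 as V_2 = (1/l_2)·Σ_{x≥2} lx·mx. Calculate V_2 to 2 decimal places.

3.23

lx·mx for x ≥ 2: 0.62, 0.36, 0.02, 0 → sum = 1
V_2 = 1 / l_2 = 1 / 0.31 = 3.225806… → 3.23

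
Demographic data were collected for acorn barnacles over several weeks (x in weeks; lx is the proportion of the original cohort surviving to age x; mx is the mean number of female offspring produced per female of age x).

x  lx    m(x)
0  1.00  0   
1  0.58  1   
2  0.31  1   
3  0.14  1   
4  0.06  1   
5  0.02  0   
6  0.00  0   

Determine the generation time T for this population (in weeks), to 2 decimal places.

1.71

lx·mx: 0, 0.58, 0.31, 0.14, 0.06, 0, 0 → R0 = 1.09
x·lx·mx: 0, 0.58, 0.62, 0.42, 0.24, 0, 0 → Σ = 1.86
T = 1.86 / 1.09 = 1.706422… → 1.71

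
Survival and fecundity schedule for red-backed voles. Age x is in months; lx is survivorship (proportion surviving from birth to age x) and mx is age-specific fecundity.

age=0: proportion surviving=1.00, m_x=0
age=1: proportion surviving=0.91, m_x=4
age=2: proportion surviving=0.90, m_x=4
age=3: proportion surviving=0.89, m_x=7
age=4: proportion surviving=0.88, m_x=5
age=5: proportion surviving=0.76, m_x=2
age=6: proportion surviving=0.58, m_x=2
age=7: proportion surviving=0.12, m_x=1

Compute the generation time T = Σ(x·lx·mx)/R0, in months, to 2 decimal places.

lx·mx: 0, 3.64, 3.6, 6.23, 4.4, 1.52, 1.16, 0.12 → R0 = 20.67
x·lx·mx: 0, 3.64, 7.2, 18.69, 17.6, 7.6, 6.96, 0.84 → Σ = 62.53
T = 62.53 / 20.67 = 3.025157… → 3.03

3.03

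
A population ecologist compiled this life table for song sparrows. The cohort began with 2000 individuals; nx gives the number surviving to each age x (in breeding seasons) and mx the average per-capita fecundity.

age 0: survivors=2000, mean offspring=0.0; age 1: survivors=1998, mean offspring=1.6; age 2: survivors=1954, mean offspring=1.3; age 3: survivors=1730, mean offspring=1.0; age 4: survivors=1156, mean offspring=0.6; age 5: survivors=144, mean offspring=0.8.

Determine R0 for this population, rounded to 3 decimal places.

lx = nx/n0 = nx/2000: 1, 0.999, 0.977, 0.865, 0.578, 0.072
lx·mx by age: 0, 1.5984, 1.2701, 0.865, 0.3468, 0.0576
R0 = Σ lx·mx = 4.1379 → 4.138

4.138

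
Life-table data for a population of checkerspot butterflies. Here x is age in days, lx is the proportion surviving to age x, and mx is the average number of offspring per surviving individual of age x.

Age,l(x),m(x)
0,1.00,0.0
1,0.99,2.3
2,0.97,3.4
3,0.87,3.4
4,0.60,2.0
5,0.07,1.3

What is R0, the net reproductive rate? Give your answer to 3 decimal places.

9.824

lx·mx by age: 0, 2.277, 3.298, 2.958, 1.2, 0.091
R0 = Σ lx·mx = 9.824 → 9.824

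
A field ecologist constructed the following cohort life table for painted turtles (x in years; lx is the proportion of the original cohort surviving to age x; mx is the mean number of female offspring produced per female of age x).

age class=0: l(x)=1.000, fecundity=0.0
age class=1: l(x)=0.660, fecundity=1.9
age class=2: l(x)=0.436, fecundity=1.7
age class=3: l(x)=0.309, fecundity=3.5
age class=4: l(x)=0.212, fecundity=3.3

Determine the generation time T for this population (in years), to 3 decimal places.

lx·mx: 0, 1.254, 0.7412, 1.0815, 0.6996 → R0 = 3.7763
x·lx·mx: 0, 1.254, 1.4824, 3.2445, 2.7984 → Σ = 8.7793
T = 8.7793 / 3.7763 = 2.324842… → 2.325

2.325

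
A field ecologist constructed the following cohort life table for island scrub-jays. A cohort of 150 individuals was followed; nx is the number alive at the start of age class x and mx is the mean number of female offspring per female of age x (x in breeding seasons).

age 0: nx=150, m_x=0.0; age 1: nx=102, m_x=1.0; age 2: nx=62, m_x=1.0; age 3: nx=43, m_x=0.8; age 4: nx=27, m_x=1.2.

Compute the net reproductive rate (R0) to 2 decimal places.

lx = nx/n0 = nx/150: 1, 0.68, 0.41333…, 0.28667…, 0.18
lx·mx by age: 0, 0.68, 0.413333…, 0.229333…, 0.216
R0 = Σ lx·mx = 1.538667… → 1.54

1.54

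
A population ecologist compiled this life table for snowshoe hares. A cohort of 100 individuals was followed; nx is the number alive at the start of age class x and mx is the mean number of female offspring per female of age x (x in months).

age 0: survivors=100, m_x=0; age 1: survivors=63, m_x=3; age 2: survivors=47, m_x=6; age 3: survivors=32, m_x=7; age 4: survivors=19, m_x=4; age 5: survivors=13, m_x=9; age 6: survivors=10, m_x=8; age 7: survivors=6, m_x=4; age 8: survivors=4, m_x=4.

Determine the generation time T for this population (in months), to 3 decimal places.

3.065

lx = nx/n0 = nx/100: 1, 0.63, 0.47, 0.32, 0.19, 0.13, 0.1, 0.06, 0.04
lx·mx: 0, 1.89, 2.82, 2.24, 0.76, 1.17, 0.8, 0.24, 0.16 → R0 = 10.08
x·lx·mx: 0, 1.89, 5.64, 6.72, 3.04, 5.85, 4.8, 1.68, 1.28 → Σ = 30.9
T = 30.9 / 10.08 = 3.065476… → 3.065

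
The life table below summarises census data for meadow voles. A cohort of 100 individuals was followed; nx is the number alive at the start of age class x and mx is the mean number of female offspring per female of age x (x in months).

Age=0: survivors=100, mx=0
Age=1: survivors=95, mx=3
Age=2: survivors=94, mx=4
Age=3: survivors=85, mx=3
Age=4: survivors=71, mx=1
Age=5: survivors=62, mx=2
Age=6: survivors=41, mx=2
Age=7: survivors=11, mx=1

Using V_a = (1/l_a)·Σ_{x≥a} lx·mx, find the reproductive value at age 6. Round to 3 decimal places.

2.268

lx = nx/n0 = nx/100: 1, 0.95, 0.94, 0.85, 0.71, 0.62, 0.41, 0.11
lx·mx for x ≥ 6: 0.82, 0.11 → sum = 0.93
V_6 = 0.93 / l_6 = 0.93 / 0.41 = 2.268293… → 2.268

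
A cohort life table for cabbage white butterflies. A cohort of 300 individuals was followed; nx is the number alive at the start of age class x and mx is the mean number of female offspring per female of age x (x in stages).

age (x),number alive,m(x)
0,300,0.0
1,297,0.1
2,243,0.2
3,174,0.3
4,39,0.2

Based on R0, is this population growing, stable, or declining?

declining

lx = nx/n0 = nx/300: 1, 0.99, 0.81, 0.58, 0.13
R0 = Σ lx·mx = 0 + 0.099 + 0.162 + 0.174 + 0.026 = 0.461
R0 < 1, so the population is declining.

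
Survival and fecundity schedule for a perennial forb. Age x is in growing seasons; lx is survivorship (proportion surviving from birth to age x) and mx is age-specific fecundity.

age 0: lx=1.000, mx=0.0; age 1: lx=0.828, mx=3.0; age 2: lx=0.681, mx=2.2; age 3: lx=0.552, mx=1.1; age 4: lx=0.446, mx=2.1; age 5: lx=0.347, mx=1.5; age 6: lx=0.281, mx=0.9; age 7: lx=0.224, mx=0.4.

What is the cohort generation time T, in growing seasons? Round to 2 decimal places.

2.47

lx·mx: 0, 2.484, 1.4982, 0.6072, 0.9366, 0.5205, 0.2529, 0.0896 → R0 = 6.389
x·lx·mx: 0, 2.484, 2.9964, 1.8216, 3.7464, 2.6025, 1.5174, 0.6272 → Σ = 15.7955
T = 15.7955 / 6.389 = 2.472296… → 2.47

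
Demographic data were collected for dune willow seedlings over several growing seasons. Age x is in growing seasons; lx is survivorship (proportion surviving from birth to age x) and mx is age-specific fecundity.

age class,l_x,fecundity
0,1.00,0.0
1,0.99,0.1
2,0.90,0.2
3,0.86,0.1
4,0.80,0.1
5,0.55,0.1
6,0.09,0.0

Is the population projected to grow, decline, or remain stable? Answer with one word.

R0 = Σ lx·mx = 0 + 0.099 + 0.18 + 0.086 + 0.08 + 0.055 + 0 = 0.5
R0 < 1, so the population is declining.

declining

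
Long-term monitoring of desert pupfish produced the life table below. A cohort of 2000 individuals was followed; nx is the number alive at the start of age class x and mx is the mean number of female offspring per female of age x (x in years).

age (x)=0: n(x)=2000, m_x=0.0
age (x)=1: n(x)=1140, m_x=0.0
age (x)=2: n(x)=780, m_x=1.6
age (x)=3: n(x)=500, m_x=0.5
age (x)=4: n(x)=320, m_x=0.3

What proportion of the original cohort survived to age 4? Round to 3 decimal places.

0.160

l_4 = n_4/n_0 = 320/2000 = 0.16 → 0.160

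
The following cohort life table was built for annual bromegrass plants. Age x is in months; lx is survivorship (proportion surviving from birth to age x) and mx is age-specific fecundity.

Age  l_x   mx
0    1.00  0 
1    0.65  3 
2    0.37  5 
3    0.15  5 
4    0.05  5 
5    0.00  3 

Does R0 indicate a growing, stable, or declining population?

R0 = Σ lx·mx = 0 + 1.95 + 1.85 + 0.75 + 0.25 + 0 = 4.8
R0 > 1, so the population is growing.

growing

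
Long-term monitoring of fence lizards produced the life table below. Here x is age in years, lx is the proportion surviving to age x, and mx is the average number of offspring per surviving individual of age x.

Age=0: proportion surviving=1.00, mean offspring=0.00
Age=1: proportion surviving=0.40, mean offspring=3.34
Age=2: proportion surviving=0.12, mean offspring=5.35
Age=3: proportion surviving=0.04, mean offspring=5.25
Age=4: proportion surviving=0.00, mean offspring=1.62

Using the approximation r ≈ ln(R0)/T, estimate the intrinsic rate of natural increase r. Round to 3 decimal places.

R0 = Σ lx·mx = 0 + 1.336 + 0.642 + 0.21 + 0 = 2.188
Σ x·lx·mx = 3.25; T = 3.25/2.188 = 1.48537…
r ≈ ln(R0)/T = ln(2.188)/1.48537… = 0.52713… → 0.527

0.527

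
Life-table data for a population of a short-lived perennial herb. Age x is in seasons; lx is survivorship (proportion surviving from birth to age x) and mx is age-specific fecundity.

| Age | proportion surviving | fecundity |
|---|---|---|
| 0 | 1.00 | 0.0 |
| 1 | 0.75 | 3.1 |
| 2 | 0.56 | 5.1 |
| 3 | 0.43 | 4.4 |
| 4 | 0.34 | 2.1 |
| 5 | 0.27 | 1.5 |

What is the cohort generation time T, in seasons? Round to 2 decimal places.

lx·mx: 0, 2.325, 2.856, 1.892, 0.714, 0.405 → R0 = 8.192
x·lx·mx: 0, 2.325, 5.712, 5.676, 2.856, 2.025 → Σ = 18.594
T = 18.594 / 8.192 = 2.269775… → 2.27

2.27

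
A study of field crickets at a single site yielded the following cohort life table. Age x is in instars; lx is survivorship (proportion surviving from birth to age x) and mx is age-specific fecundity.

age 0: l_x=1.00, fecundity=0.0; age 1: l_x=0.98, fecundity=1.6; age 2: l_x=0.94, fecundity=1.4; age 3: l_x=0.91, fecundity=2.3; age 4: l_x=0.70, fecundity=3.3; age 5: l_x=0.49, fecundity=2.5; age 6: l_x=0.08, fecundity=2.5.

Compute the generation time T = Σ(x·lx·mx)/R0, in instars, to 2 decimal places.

lx·mx: 0, 1.568, 1.316, 2.093, 2.31, 1.225, 0.2 → R0 = 8.712
x·lx·mx: 0, 1.568, 2.632, 6.279, 9.24, 6.125, 1.2 → Σ = 27.044
T = 27.044 / 8.712 = 3.104224… → 3.10

3.10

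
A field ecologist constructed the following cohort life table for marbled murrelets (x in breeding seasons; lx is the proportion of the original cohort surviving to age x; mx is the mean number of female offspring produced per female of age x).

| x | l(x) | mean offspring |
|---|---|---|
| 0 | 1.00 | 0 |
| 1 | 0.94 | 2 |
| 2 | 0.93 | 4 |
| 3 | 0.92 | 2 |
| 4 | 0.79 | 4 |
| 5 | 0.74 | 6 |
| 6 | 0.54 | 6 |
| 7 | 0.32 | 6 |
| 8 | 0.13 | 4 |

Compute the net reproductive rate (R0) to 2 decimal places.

lx·mx by age: 0, 1.88, 3.72, 1.84, 3.16, 4.44, 3.24, 1.92, 0.52
R0 = Σ lx·mx = 20.72 → 20.72

20.72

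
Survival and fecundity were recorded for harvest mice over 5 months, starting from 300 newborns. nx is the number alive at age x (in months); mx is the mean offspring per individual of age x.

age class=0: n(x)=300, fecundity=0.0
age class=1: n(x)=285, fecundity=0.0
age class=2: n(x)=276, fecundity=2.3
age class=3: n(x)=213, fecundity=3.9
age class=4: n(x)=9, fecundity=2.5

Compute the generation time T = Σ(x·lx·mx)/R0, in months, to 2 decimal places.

2.59

lx = nx/n0 = nx/300: 1, 0.95, 0.92, 0.71, 0.03
lx·mx: 0, 0, 2.116, 2.769, 0.075 → R0 = 4.96
x·lx·mx: 0, 0, 4.232, 8.307, 0.3 → Σ = 12.839
T = 12.839 / 4.96 = 2.588508… → 2.59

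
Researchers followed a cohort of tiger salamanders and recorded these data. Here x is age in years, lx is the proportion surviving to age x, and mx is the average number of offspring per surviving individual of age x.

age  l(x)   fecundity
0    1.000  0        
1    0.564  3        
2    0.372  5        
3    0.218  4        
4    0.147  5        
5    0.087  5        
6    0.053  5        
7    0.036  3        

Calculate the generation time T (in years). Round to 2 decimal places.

2.60

lx·mx: 0, 1.692, 1.86, 0.872, 0.735, 0.435, 0.265, 0.108 → R0 = 5.967
x·lx·mx: 0, 1.692, 3.72, 2.616, 2.94, 2.175, 1.59, 0.756 → Σ = 15.489
T = 15.489 / 5.967 = 2.595777… → 2.60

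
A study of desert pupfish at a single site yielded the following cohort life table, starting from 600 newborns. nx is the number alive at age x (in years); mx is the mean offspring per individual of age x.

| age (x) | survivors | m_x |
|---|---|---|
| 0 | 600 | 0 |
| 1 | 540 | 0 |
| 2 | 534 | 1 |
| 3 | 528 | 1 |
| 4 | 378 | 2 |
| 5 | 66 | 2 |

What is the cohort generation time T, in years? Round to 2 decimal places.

lx = nx/n0 = nx/600: 1, 0.9, 0.89, 0.88, 0.63, 0.11
lx·mx: 0, 0, 0.89, 0.88, 1.26, 0.22 → R0 = 3.25
x·lx·mx: 0, 0, 1.78, 2.64, 5.04, 1.1 → Σ = 10.56
T = 10.56 / 3.25 = 3.249231… → 3.25

3.25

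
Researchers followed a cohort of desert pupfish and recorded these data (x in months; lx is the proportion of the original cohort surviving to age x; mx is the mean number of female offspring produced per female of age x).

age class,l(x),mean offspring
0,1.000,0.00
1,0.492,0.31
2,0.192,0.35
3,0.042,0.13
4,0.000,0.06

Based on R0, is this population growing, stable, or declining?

declining

R0 = Σ lx·mx = 0 + 0.15252 + 0.0672 + 0.00546 + 0 = 0.22518
R0 < 1, so the population is declining.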